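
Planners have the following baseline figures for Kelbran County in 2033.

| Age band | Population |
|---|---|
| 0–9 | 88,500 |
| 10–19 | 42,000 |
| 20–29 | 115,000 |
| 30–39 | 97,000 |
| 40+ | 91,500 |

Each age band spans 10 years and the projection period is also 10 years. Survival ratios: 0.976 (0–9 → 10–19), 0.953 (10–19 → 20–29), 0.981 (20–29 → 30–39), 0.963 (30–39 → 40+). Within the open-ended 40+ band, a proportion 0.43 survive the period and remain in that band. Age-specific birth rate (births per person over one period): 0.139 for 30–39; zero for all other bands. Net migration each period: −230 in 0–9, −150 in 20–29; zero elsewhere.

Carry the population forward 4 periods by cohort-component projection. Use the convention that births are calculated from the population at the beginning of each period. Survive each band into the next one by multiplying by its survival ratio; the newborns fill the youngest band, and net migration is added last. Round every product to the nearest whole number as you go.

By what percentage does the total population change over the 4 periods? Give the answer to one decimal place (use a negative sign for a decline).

Numbering the groups 1..5 from youngest to oldest:
[period 1]
Births: 97000 * 0.139 = 13483
Group 2: 88500 * 0.976 = 86376
Group 3: 42000 * 0.953 = 40026
Group 4: 115000 * 0.981 = 112815
Group 5: 97000 * 0.963 + 91500 * 0.43 = 93411 + 39345 = 132756
Net migration: Group 1 − 230 → 13253; Group 3 − 150 → 39876
Giving 13253 / 86376 / 39876 / 112815 / 132756.
[period 2]
Births: 112815 * 0.139 = 15681
Group 2: 13253 * 0.976 = 12935
Group 3: 86376 * 0.953 = 82316
Group 4: 39876 * 0.981 = 39118
Group 5: 112815 * 0.963 + 132756 * 0.43 = 108641 + 57085 = 165726
Net migration: Group 1 − 230 → 15451; Group 3 − 150 → 82166
Giving 15451 / 12935 / 82166 / 39118 / 165726.
[period 3]
Births: 39118 * 0.139 = 5437
Group 2: 15451 * 0.976 = 15080
Group 3: 12935 * 0.953 = 12327
Group 4: 82166 * 0.981 = 80605
Group 5: 39118 * 0.963 + 165726 * 0.43 = 37671 + 71262 = 108933
Net migration: Group 1 − 230 → 5207; Group 3 − 150 → 12177
Giving 5207 / 15080 / 12177 / 80605 / 108933.
[period 4]
Births: 80605 * 0.139 = 11204
Group 2: 5207 * 0.976 = 5082
Group 3: 15080 * 0.953 = 14371
Group 4: 12177 * 0.981 = 11946
Group 5: 80605 * 0.963 + 108933 * 0.43 = 77623 + 46841 = 124464
Net migration: Group 1 − 230 → 10974; Group 3 − 150 → 14221
Giving 10974 / 5082 / 14221 / 11946 / 124464.
Total: 434000 → 166687; change = -267313; percentage change = -61.6%

-61.6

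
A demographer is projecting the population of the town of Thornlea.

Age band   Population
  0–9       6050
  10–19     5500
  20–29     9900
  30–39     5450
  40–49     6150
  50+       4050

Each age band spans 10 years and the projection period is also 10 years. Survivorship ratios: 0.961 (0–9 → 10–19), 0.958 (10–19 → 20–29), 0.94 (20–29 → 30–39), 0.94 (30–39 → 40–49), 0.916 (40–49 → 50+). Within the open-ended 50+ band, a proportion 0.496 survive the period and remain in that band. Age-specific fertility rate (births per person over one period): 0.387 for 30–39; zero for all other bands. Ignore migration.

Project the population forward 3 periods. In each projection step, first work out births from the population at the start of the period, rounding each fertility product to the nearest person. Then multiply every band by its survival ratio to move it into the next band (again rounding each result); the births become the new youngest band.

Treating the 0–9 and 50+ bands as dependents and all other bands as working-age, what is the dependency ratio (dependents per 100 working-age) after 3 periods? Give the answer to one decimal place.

92.4

Period 1:
Births: 5450 * 0.387 = 2109
10–19: 6050 * 0.961 = 5814
20–29: 5500 * 0.958 = 5269
30–39: 9900 * 0.94 = 9306
40–49: 5450 * 0.94 = 5123
50+: 6150 * 0.916 + 4050 * 0.496 = 5633 + 2009 = 7642
→ [2109, 5814, 5269, 9306, 5123, 7642]
Period 2:
Births: 9306 * 0.387 = 3601
10–19: 2109 * 0.961 = 2027
20–29: 5814 * 0.958 = 5570
30–39: 5269 * 0.94 = 4953
40–49: 9306 * 0.94 = 8748
50+: 5123 * 0.916 + 7642 * 0.496 = 4693 + 3790 = 8483
→ [3601, 2027, 5570, 4953, 8748, 8483]
Period 3:
Births: 4953 * 0.387 = 1917
10–19: 3601 * 0.961 = 3461
20–29: 2027 * 0.958 = 1942
30–39: 5570 * 0.94 = 5236
40–49: 4953 * 0.94 = 4656
50+: 8748 * 0.916 + 8483 * 0.496 = 8013 + 4208 = 12221
→ [1917, 3461, 1942, 5236, 4656, 12221]
Dependents (band 0–9 + band 50+) = 1917 + 12221 = 14138; working-age = 15295; ratio = 14138/15295 × 100 = 92.4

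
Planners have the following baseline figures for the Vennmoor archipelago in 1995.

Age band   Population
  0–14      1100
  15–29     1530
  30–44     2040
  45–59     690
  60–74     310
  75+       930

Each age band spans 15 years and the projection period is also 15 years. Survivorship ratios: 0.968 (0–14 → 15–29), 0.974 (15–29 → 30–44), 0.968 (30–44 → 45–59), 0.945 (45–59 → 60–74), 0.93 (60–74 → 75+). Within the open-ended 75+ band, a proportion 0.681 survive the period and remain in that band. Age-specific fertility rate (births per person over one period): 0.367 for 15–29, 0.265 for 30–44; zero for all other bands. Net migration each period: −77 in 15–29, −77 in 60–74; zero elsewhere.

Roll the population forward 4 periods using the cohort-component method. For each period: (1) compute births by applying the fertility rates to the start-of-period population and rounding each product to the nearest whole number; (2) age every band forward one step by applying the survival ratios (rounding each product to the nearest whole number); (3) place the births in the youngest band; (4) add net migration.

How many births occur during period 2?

(Bands numbered youngest = 1 to oldest = 6.)
After projecting period 1:
Births: 1530 * 0.367 = 562, 2040 * 0.265 = 541 → 1103
Band 2: 1100 * 0.968 = 1065
Band 3: 1530 * 0.974 = 1490
Band 4: 2040 * 0.968 = 1975
Band 5: 690 * 0.945 = 652
Band 6: 310 * 0.93 + 930 * 0.681 = 288 + 633 = 921
Net migration: Band 2 − 77 → 988; Band 5 − 77 → 575
End of period: [1103, 988, 1490, 1975, 575, 921]
After projecting period 2:
Births: 988 * 0.367 = 363, 1490 * 0.265 = 395 → 758
Band 2: 1103 * 0.968 = 1068
Band 3: 988 * 0.974 = 962
Band 4: 1490 * 0.968 = 1442
Band 5: 1975 * 0.945 = 1866
Band 6: 575 * 0.93 + 921 * 0.681 = 535 + 627 = 1162
Net migration: Band 2 − 77 → 991; Band 5 − 77 → 1789
End of period: [758, 991, 962, 1442, 1789, 1162]

758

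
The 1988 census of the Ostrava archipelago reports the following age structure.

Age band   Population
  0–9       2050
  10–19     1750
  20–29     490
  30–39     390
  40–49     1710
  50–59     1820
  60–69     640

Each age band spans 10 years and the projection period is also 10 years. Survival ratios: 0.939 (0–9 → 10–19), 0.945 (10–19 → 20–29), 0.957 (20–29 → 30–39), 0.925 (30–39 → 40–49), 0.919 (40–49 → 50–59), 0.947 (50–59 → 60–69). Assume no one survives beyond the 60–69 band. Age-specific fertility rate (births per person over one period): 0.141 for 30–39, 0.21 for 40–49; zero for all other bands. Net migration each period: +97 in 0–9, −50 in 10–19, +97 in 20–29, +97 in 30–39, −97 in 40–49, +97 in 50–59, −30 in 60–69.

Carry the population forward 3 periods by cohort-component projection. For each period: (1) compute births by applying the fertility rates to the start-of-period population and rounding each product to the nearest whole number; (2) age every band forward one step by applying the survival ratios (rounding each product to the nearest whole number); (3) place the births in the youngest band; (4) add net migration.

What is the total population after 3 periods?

After projecting period 1:
Births: 390 × 0.141 = 55, 1710 × 0.21 = 359 → 414
10–19: 2050 × 0.939 = 1925
20–29: 1750 × 0.945 = 1654
30–39: 490 × 0.957 = 469
40–49: 390 × 0.925 = 361
50–59: 1710 × 0.919 = 1571
60–69: 1820 × 0.947 = 1724
Net migration: 0–9 + 97 → 511; 10–19 − 50 → 1875; 20–29 + 97 → 1751; 30–39 + 97 → 566; 40–49 − 97 → 264; 50–59 + 97 → 1668; 60–69 − 30 → 1694
Population now: 0–9=511, 10–19=1875, 20–29=1751, 30–39=566, 40–49=264, 50–59=1668, 60–69=1694
After projecting period 2:
Births: 566 × 0.141 = 80, 264 × 0.21 = 55 → 135
10–19: 511 × 0.939 = 480
20–29: 1875 × 0.945 = 1772
30–39: 1751 × 0.957 = 1676
40–49: 566 × 0.925 = 524
50–59: 264 × 0.919 = 243
60–69: 1668 × 0.947 = 1580
Net migration: 0–9 + 97 → 232; 10–19 − 50 → 430; 20–29 + 97 → 1869; 30–39 + 97 → 1773; 40–49 − 97 → 427; 50–59 + 97 → 340; 60–69 − 30 → 1550
Population now: 0–9=232, 10–19=430, 20–29=1869, 30–39=1773, 40–49=427, 50–59=340, 60–69=1550
After projecting period 3:
Births: 1773 × 0.141 = 250, 427 × 0.21 = 90 → 340
10–19: 232 × 0.939 = 218
20–29: 430 × 0.945 = 406
30–39: 1869 × 0.957 = 1789
40–49: 1773 × 0.925 = 1640
50–59: 427 × 0.919 = 392
60–69: 340 × 0.947 = 322
Net migration: 0–9 + 97 → 437; 10–19 − 50 → 168; 20–29 + 97 → 503; 30–39 + 97 → 1886; 40–49 − 97 → 1543; 50–59 + 97 → 489; 60–69 − 30 → 292
Population now: 0–9=437, 10–19=168, 20–29=503, 30–39=1886, 40–49=1543, 50–59=489, 60–69=292
Total after period 3: 437 + 168 + 503 + 1886 + 1543 + 489 + 292 = 5318

5318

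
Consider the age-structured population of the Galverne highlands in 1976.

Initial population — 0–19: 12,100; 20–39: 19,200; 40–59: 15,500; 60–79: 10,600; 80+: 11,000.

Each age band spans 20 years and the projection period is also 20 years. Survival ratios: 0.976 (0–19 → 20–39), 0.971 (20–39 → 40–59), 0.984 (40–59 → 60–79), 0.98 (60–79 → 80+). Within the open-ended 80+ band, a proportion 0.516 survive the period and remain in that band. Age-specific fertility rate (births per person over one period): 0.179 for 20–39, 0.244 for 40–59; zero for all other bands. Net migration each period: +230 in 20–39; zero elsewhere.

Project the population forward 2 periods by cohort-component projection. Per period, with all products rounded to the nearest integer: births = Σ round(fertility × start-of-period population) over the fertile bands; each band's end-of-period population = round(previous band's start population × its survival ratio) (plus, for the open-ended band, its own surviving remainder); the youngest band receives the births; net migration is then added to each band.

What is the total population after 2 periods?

67252

Numbering the groups 1..5 from youngest to oldest:
Period 1:
Births: 19200 * 0.179 = 3437, 15500 * 0.244 = 3782 — total 7219
Group 2: 12100 * 0.976 = 11810
Group 3: 19200 * 0.971 = 18643
Group 4: 15500 * 0.984 = 15252
Group 5: 10600 * 0.98 + 11000 * 0.516 = 10388 + 5676 = 16064
Net migration: Group 2 + 230 → 12040
Population now: 0–19=7219, 20–39=12040, 40–59=18643, 60–79=15252, 80+=16064
Period 2:
Births: 12040 * 0.179 = 2155, 18643 * 0.244 = 4549 — total 6704
Group 2: 7219 * 0.976 = 7046
Group 3: 12040 * 0.971 = 11691
Group 4: 18643 * 0.984 = 18345
Group 5: 15252 * 0.98 + 16064 * 0.516 = 14947 + 8289 = 23236
Net migration: Group 2 + 230 → 7276
Population now: 0–19=6704, 20–39=7276, 40–59=11691, 60–79=18345, 80+=23236
Total after period 2: 6704 + 7276 + 11691 + 18345 + 23236 = 67252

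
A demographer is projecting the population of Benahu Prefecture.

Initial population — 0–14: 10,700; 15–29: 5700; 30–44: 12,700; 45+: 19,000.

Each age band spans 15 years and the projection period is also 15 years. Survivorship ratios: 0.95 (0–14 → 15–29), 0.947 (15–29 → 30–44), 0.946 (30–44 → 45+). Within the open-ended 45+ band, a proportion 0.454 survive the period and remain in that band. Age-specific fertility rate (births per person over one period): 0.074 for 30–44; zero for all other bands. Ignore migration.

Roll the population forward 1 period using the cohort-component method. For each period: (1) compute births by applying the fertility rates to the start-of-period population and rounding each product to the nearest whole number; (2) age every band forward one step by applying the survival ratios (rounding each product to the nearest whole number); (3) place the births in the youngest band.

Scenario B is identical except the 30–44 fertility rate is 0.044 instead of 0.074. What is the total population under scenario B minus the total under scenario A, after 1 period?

Period 1.
Births: 12700 × 0.074 = 940
15–29: 10700 × 0.95 = 10165
30–44: 5700 × 0.947 = 5398
45+: 12700 × 0.946 + 19000 × 0.454 = 12014 + 8626 = 20640
Population now: 0–14=940, 15–29=10165, 30–44=5398, 45+=20640
Scenario A total after 1 period: 37143
Scenario B projection —
Period 1.
Births: 12700 × 0.044 = 559
15–29: 10700 × 0.95 = 10165
30–44: 5700 × 0.947 = 5398
45+: 12700 × 0.946 + 19000 × 0.454 = 12014 + 8626 = 20640
Population now: 0–14=559, 15–29=10165, 30–44=5398, 45+=20640
Scenario B total after 1 period: 36762
Difference B − A = 36762 − 37143 = -381

-381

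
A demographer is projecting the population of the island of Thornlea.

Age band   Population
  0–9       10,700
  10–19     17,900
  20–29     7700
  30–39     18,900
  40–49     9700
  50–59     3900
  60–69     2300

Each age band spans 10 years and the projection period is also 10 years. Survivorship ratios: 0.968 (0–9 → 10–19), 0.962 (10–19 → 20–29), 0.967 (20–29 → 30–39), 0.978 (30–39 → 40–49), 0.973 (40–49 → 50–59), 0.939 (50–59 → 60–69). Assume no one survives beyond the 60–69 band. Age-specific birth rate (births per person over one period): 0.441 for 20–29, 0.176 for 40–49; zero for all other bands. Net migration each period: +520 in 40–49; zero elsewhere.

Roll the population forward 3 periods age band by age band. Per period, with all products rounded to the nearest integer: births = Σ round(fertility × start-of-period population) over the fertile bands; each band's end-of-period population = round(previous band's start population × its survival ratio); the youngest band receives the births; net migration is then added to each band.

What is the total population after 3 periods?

Period 1:
Births: 7700 × 0.441 = 3396  |  9700 × 0.176 = 1707 → total 5103
10–19: 10700 × 0.968 = 10358
20–29: 17900 × 0.962 = 17220
30–39: 7700 × 0.967 = 7446
40–49: 18900 × 0.978 = 18484
50–59: 9700 × 0.973 = 9438
60–69: 3900 × 0.939 = 3662
Net migration: 40–49 + 520 → 19004
→ [5103, 10358, 17220, 7446, 19004, 9438, 3662]
Period 2:
Births: 17220 × 0.441 = 7594  |  19004 × 0.176 = 3345 → total 10939
10–19: 5103 × 0.968 = 4940
20–29: 10358 × 0.962 = 9964
30–39: 17220 × 0.967 = 16652
40–49: 7446 × 0.978 = 7282
50–59: 19004 × 0.973 = 18491
60–69: 9438 × 0.939 = 8862
Net migration: 40–49 + 520 → 7802
→ [10939, 4940, 9964, 16652, 7802, 18491, 8862]
Period 3:
Births: 9964 × 0.441 = 4394  |  7802 × 0.176 = 1373 → total 5767
10–19: 10939 × 0.968 = 10589
20–29: 4940 × 0.962 = 4752
30–39: 9964 × 0.967 = 9635
40–49: 16652 × 0.978 = 16286
50–59: 7802 × 0.973 = 7591
60–69: 18491 × 0.939 = 17363
Net migration: 40–49 + 520 → 16806
→ [5767, 10589, 4752, 9635, 16806, 7591, 17363]
Total after period 3: 5767 + 10589 + 4752 + 9635 + 16806 + 7591 + 17363 = 72503

72503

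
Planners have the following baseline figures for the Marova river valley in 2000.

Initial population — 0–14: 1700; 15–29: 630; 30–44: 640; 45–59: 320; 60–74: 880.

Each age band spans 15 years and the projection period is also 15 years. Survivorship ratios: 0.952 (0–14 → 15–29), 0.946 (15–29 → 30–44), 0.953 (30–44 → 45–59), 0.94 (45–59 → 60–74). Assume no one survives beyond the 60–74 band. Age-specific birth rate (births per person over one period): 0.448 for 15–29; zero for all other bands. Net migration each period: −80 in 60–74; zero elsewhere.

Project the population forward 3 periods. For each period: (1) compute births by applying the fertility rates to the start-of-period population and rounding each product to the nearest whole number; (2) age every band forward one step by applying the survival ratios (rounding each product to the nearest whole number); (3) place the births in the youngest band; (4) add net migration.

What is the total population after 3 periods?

Let group 1 be 0–14 through group 5 = 60–74.
[period 1]
Births: 630 × 0.448 = 282
Group 2: 1700 × 0.952 = 1618
Group 3: 630 × 0.946 = 596
Group 4: 640 × 0.953 = 610
Group 5: 320 × 0.94 = 301
Net migration: Group 5 − 80 → 221
Giving 282 / 1618 / 596 / 610 / 221.
[period 2]
Births: 1618 × 0.448 = 725
Group 2: 282 × 0.952 = 268
Group 3: 1618 × 0.946 = 1531
Group 4: 596 × 0.953 = 568
Group 5: 610 × 0.94 = 573
Net migration: Group 5 − 80 → 493
Giving 725 / 268 / 1531 / 568 / 493.
[period 3]
Births: 268 × 0.448 = 120
Group 2: 725 × 0.952 = 690
Group 3: 268 × 0.946 = 254
Group 4: 1531 × 0.953 = 1459
Group 5: 568 × 0.94 = 534
Net migration: Group 5 − 80 → 454
Giving 120 / 690 / 254 / 1459 / 454.
Total after period 3: 120 + 690 + 254 + 1459 + 454 = 2977

2977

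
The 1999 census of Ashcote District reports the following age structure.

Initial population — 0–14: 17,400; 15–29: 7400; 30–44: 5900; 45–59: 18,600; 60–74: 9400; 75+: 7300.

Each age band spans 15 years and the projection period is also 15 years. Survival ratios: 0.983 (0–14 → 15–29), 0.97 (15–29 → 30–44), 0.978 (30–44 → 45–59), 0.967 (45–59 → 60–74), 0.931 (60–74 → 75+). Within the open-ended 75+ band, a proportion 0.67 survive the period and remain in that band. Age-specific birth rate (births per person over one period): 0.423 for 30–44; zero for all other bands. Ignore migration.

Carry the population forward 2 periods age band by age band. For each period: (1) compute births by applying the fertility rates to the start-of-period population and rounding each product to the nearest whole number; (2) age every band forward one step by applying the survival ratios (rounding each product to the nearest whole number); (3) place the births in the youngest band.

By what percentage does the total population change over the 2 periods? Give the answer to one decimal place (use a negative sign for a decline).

-8.2

Call the bands 1 to 6, youngest first.
Period 1.
Births: 5900 × 0.423 = 2496
Band 2: 17400 × 0.983 = 17104
Band 3: 7400 × 0.97 = 7178
Band 4: 5900 × 0.978 = 5770
Band 5: 18600 × 0.967 = 17986
Band 6: 9400 × 0.931 + 7300 × 0.67 = 8751 + 4891 = 13642
Giving 2496 / 17104 / 7178 / 5770 / 17986 / 13642.
Period 2.
Births: 7178 × 0.423 = 3036
Band 2: 2496 × 0.983 = 2454
Band 3: 17104 × 0.97 = 16591
Band 4: 7178 × 0.978 = 7020
Band 5: 5770 × 0.967 = 5580
Band 6: 17986 × 0.931 + 13642 × 0.67 = 16745 + 9140 = 25885
Giving 3036 / 2454 / 16591 / 7020 / 5580 / 25885.
Total: 66000 → 60566; change = -5434; percentage change = -8.2%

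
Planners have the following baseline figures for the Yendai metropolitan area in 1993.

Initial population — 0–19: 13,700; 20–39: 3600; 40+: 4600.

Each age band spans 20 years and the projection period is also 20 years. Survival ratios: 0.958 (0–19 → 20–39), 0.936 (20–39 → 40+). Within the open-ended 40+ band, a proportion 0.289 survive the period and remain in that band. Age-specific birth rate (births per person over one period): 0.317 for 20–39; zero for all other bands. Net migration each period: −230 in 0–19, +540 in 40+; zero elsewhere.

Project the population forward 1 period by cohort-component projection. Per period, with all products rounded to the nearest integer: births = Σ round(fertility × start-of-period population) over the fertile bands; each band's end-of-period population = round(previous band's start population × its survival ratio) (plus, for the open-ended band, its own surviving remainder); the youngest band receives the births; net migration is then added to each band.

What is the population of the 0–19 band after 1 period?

911

Numbering the groups 1..3 from youngest to oldest:
After projecting period 1:
Births: 3600 * 0.317 = 1141
Group 2: 13700 * 0.958 = 13125
Group 3: 3600 * 0.936 + 4600 * 0.289 = 3370 + 1329 = 4699
Net migration: Group 1 − 230 → 911; Group 3 + 540 → 5239
→ [911, 13125, 5239]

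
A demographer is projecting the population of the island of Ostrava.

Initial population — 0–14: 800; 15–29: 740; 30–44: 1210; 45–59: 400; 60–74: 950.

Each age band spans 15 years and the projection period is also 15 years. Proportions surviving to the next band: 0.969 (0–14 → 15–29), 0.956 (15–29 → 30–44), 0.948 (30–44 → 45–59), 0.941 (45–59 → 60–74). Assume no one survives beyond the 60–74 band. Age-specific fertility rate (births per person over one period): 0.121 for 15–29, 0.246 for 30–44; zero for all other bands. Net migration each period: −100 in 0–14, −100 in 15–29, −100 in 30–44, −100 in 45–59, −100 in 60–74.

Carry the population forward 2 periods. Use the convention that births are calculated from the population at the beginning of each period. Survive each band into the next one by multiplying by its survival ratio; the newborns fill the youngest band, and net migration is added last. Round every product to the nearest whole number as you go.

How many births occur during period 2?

Period 1:
Births: 740 × 0.121 = 90  |  1210 × 0.246 = 298 → total 388
15–29: 800 × 0.969 = 775
30–44: 740 × 0.956 = 707
45–59: 1210 × 0.948 = 1147
60–74: 400 × 0.941 = 376
Net migration: 0–14 − 100 → 288; 15–29 − 100 → 675; 30–44 − 100 → 607; 45–59 − 100 → 1047; 60–74 − 100 → 276
End of period: [288, 675, 607, 1047, 276]
Period 2:
Births: 675 × 0.121 = 82  |  607 × 0.246 = 149 → total 231
15–29: 288 × 0.969 = 279
30–44: 675 × 0.956 = 645
45–59: 607 × 0.948 = 575
60–74: 1047 × 0.941 = 985
Net migration: 0–14 − 100 → 131; 15–29 − 100 → 179; 30–44 − 100 → 545; 45–59 − 100 → 475; 60–74 − 100 → 885
End of period: [131, 179, 545, 475, 885]

231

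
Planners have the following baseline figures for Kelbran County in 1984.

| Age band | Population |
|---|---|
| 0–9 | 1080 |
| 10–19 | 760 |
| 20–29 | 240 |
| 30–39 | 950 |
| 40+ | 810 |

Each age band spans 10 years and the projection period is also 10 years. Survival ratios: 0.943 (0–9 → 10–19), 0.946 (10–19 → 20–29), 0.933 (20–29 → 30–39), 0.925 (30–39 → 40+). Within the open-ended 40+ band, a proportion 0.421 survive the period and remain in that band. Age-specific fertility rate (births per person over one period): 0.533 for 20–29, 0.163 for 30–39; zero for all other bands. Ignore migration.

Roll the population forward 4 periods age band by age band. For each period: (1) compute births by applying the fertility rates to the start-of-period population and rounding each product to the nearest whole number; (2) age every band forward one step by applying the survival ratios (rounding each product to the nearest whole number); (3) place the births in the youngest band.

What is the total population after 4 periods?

Numbering the bands 1..5 from youngest to oldest:
Period 1:
Births: 240 × 0.533 = 128  |  950 × 0.163 = 155 → 283
Band 2: 1080 × 0.943 = 1018
Band 3: 760 × 0.946 = 719
Band 4: 240 × 0.933 = 224
Band 5: 950 × 0.925 + 810 × 0.421 = 879 + 341 = 1220
Population now: 0–9=283, 10–19=1018, 20–29=719, 30–39=224, 40+=1220
Period 2:
Births: 719 × 0.533 = 383  |  224 × 0.163 = 37 → 420
Band 2: 283 × 0.943 = 267
Band 3: 1018 × 0.946 = 963
Band 4: 719 × 0.933 = 671
Band 5: 224 × 0.925 + 1220 × 0.421 = 207 + 514 = 721
Population now: 0–9=420, 10–19=267, 20–29=963, 30–39=671, 40+=721
Period 3:
Births: 963 × 0.533 = 513  |  671 × 0.163 = 109 → 622
Band 2: 420 × 0.943 = 396
Band 3: 267 × 0.946 = 253
Band 4: 963 × 0.933 = 898
Band 5: 671 × 0.925 + 721 × 0.421 = 621 + 304 = 925
Population now: 0–9=622, 10–19=396, 20–29=253, 30–39=898, 40+=925
Period 4:
Births: 253 × 0.533 = 135  |  898 × 0.163 = 146 → 281
Band 2: 622 × 0.943 = 587
Band 3: 396 × 0.946 = 375
Band 4: 253 × 0.933 = 236
Band 5: 898 × 0.925 + 925 × 0.421 = 831 + 389 = 1220
Population now: 0–9=281, 10–19=587, 20–29=375, 30–39=236, 40+=1220
Total after period 4: 281 + 587 + 375 + 236 + 1220 = 2699

2699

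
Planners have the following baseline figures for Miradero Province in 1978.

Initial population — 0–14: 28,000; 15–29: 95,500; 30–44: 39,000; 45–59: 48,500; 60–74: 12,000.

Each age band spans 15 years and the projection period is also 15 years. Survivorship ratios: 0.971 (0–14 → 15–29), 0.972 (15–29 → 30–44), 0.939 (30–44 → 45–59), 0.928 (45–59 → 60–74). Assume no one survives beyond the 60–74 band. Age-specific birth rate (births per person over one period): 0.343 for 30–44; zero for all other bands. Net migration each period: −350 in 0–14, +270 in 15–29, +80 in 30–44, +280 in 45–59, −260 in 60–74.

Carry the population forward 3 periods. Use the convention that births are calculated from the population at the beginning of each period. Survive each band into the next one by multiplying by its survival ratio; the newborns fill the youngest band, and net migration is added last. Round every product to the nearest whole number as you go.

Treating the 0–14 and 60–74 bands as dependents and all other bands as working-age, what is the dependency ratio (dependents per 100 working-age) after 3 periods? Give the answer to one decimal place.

[period 1]
Births: 39000 × 0.343 = 13377
15–29: 28000 × 0.971 = 27188
30–44: 95500 × 0.972 = 92826
45–59: 39000 × 0.939 = 36621
60–74: 48500 × 0.928 = 45008
Net migration: 0–14 − 350 → 13027; 15–29 + 270 → 27458; 30–44 + 80 → 92906; 45–59 + 280 → 36901; 60–74 − 260 → 44748
End of period: [13027, 27458, 92906, 36901, 44748]
[period 2]
Births: 92906 × 0.343 = 31867
15–29: 13027 × 0.971 = 12649
30–44: 27458 × 0.972 = 26689
45–59: 92906 × 0.939 = 87239
60–74: 36901 × 0.928 = 34244
Net migration: 0–14 − 350 → 31517; 15–29 + 270 → 12919; 30–44 + 80 → 26769; 45–59 + 280 → 87519; 60–74 − 260 → 33984
End of period: [31517, 12919, 26769, 87519, 33984]
[period 3]
Births: 26769 × 0.343 = 9182
15–29: 31517 × 0.971 = 30603
30–44: 12919 × 0.972 = 12557
45–59: 26769 × 0.939 = 25136
60–74: 87519 × 0.928 = 81218
Net migration: 0–14 − 350 → 8832; 15–29 + 270 → 30873; 30–44 + 80 → 12637; 45–59 + 280 → 25416; 60–74 − 260 → 80958
End of period: [8832, 30873, 12637, 25416, 80958]
Dependents (band 0–14 + band 60–74) = 8832 + 80958 = 89790; working-age = 68926; ratio = 89790/68926 × 100 = 130.3

130.3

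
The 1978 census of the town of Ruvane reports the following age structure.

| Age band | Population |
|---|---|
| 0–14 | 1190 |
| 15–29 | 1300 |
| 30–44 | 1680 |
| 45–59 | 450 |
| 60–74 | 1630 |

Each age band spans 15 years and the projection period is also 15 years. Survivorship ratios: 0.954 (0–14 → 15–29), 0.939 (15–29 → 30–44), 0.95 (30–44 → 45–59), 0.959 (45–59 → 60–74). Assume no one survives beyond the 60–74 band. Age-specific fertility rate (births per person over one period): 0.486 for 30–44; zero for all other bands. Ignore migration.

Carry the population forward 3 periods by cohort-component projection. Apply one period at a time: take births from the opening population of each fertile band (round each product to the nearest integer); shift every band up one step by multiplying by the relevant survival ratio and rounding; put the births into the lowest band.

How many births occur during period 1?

Numbering the groups 1..5 from youngest to oldest:
— Period 1 —
Births: 1680 * 0.486 = 816
Group 2: 1190 * 0.954 = 1135
Group 3: 1300 * 0.939 = 1221
Group 4: 1680 * 0.95 = 1596
Group 5: 450 * 0.959 = 432
End of period: [816, 1135, 1221, 1596, 432]

816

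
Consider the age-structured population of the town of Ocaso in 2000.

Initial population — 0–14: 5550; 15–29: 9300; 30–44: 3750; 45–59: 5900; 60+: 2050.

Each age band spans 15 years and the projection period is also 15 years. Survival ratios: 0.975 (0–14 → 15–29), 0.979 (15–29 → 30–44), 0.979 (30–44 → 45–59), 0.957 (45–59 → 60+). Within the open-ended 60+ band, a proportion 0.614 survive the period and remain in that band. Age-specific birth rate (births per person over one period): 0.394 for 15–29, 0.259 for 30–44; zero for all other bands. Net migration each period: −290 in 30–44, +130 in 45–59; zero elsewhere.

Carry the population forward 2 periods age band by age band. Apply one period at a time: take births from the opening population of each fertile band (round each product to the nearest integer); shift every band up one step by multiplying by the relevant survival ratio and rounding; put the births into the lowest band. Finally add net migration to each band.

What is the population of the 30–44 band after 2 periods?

Call the bands 1 to 5, youngest first.
[period 1]
Births: 9300 × 0.394 = 3664 ; 3750 × 0.259 = 971 — total 4635
Band 2: 5550 × 0.975 = 5411
Band 3: 9300 × 0.979 = 9105
Band 4: 3750 × 0.979 = 3671
Band 5: 5900 × 0.957 + 2050 × 0.614 = 5646 + 1259 = 6905
Net migration: Band 3 − 290 → 8815; Band 4 + 130 → 3801
Population now: 0–14=4635, 15–29=5411, 30–44=8815, 45–59=3801, 60+=6905
[period 2]
Births: 5411 × 0.394 = 2132 ; 8815 × 0.259 = 2283 — total 4415
Band 2: 4635 × 0.975 = 4519
Band 3: 5411 × 0.979 = 5297
Band 4: 8815 × 0.979 = 8630
Band 5: 3801 × 0.957 + 6905 × 0.614 = 3638 + 4240 = 7878
Net migration: Band 3 − 290 → 5007; Band 4 + 130 → 8760
Population now: 0–14=4415, 15–29=4519, 30–44=5007, 45–59=8760, 60+=7878

5007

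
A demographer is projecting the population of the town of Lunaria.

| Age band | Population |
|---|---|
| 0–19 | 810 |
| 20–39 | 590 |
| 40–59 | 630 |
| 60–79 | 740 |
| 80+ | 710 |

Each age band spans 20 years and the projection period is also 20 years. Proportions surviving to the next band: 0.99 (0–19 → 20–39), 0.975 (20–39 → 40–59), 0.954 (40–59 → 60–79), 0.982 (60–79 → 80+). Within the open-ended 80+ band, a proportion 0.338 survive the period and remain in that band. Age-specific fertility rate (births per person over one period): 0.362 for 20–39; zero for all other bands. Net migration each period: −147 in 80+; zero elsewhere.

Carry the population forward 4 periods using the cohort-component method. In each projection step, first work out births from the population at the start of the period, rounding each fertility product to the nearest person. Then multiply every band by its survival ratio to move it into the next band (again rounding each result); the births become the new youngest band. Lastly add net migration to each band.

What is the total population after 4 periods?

1458

Let band 1 be 0–19 through band 5 = 80+.
After projecting period 1:
Births: 590 * 0.362 = 214
Band 2: 810 * 0.99 = 802
Band 3: 590 * 0.975 = 575
Band 4: 630 * 0.954 = 601
Band 5: 740 * 0.982 + 710 * 0.338 = 727 + 240 = 967
Net migration: Band 5 − 147 → 820
End of period: [214, 802, 575, 601, 820]
After projecting period 2:
Births: 802 * 0.362 = 290
Band 2: 214 * 0.99 = 212
Band 3: 802 * 0.975 = 782
Band 4: 575 * 0.954 = 549
Band 5: 601 * 0.982 + 820 * 0.338 = 590 + 277 = 867
Net migration: Band 5 − 147 → 720
End of period: [290, 212, 782, 549, 720]
After projecting period 3:
Births: 212 * 0.362 = 77
Band 2: 290 * 0.99 = 287
Band 3: 212 * 0.975 = 207
Band 4: 782 * 0.954 = 746
Band 5: 549 * 0.982 + 720 * 0.338 = 539 + 243 = 782
Net migration: Band 5 − 147 → 635
End of period: [77, 287, 207, 746, 635]
After projecting period 4:
Births: 287 * 0.362 = 104
Band 2: 77 * 0.99 = 76
Band 3: 287 * 0.975 = 280
Band 4: 207 * 0.954 = 197
Band 5: 746 * 0.982 + 635 * 0.338 = 733 + 215 = 948
Net migration: Band 5 − 147 → 801
End of period: [104, 76, 280, 197, 801]
Total after period 4: 104 + 76 + 280 + 197 + 801 = 1458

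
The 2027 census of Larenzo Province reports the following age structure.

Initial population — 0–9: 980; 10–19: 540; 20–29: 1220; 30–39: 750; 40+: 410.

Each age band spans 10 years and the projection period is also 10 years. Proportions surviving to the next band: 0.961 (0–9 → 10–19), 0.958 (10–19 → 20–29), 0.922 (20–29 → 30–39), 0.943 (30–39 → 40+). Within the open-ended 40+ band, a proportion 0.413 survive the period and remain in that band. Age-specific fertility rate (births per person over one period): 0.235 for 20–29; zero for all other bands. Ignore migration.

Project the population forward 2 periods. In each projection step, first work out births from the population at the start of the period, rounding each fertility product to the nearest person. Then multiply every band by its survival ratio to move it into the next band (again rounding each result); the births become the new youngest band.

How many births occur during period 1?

287

Let group 1 be 0–9 through group 5 = 40+.
Period 1:
Births: 1220 × 0.235 = 287
Group 2: 980 × 0.961 = 942
Group 3: 540 × 0.958 = 517
Group 4: 1220 × 0.922 = 1125
Group 5: 750 × 0.943 + 410 × 0.413 = 707 + 169 = 876
Giving 287 / 942 / 517 / 1125 / 876.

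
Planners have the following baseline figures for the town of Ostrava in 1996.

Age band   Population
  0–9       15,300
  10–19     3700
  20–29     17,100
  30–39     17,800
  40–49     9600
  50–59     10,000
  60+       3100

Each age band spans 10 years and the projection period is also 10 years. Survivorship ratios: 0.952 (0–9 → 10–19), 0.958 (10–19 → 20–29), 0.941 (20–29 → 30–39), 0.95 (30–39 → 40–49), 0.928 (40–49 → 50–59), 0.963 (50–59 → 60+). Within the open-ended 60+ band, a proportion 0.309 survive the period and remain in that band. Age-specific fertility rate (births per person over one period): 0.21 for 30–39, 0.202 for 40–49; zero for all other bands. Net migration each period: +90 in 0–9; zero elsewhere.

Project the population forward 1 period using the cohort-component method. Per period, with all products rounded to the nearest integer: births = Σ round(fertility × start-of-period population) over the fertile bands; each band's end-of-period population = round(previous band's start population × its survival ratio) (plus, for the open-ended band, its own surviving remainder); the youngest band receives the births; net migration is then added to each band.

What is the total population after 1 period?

76376

Numbering the groups 1..7 from youngest to oldest:
— Period 1 —
Births: 17800 * 0.21 = 3738  |  9600 * 0.202 = 1939 ⇒ total 5677
Group 2: 15300 * 0.952 = 14566
Group 3: 3700 * 0.958 = 3545
Group 4: 17100 * 0.941 = 16091
Group 5: 17800 * 0.95 = 16910
Group 6: 9600 * 0.928 = 8909
Group 7: 10000 * 0.963 + 3100 * 0.309 = 9630 + 958 = 10588
Net migration: Group 1 + 90 → 5767
End of period: [5767, 14566, 3545, 16091, 16910, 8909, 10588]
Total after period 1: 5767 + 14566 + 3545 + 16091 + 16910 + 8909 + 10588 = 76376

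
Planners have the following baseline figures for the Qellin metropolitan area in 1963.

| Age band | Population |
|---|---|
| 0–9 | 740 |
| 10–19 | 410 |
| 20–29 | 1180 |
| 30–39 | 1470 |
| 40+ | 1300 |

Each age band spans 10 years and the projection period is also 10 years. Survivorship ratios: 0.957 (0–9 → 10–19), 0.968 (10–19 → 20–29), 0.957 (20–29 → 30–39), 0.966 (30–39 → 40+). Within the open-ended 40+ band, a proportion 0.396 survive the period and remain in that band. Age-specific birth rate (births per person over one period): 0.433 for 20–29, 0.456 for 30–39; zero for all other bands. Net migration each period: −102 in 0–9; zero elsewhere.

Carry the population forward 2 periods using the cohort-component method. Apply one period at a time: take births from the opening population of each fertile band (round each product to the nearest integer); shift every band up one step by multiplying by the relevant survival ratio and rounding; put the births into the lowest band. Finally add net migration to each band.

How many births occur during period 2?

Call the groups 1 to 5, youngest first.
— Period 1 —
Births: 1180 * 0.433 = 511 ; 1470 * 0.456 = 670 → 1181
Group 2: 740 * 0.957 = 708
Group 3: 410 * 0.968 = 397
Group 4: 1180 * 0.957 = 1129
Group 5: 1470 * 0.966 + 1300 * 0.396 = 1420 + 515 = 1935
Net migration: Group 1 − 102 → 1079
End of period: [1079, 708, 397, 1129, 1935]
— Period 2 —
Births: 397 * 0.433 = 172 ; 1129 * 0.456 = 515 → 687
Group 2: 1079 * 0.957 = 1033
Group 3: 708 * 0.968 = 685
Group 4: 397 * 0.957 = 380
Group 5: 1129 * 0.966 + 1935 * 0.396 = 1091 + 766 = 1857
Net migration: Group 1 − 102 → 585
End of period: [585, 1033, 685, 380, 1857]

687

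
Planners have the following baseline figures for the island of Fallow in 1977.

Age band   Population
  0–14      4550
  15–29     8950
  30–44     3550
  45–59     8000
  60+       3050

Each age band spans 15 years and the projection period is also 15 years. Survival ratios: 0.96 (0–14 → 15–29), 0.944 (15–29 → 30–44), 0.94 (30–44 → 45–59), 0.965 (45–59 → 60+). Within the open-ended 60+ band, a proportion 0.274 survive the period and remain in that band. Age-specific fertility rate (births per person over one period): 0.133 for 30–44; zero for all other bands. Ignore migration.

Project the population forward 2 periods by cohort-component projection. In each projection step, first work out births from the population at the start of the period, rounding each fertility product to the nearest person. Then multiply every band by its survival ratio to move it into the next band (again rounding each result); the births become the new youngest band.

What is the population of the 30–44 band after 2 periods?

After projecting period 1:
Births: 3550 × 0.133 = 472
15–29: 4550 × 0.96 = 4368
30–44: 8950 × 0.944 = 8449
45–59: 3550 × 0.94 = 3337
60+: 8000 × 0.965 + 3050 × 0.274 = 7720 + 836 = 8556
Giving 472 / 4368 / 8449 / 3337 / 8556.
After projecting period 2:
Births: 8449 × 0.133 = 1124
15–29: 472 × 0.96 = 453
30–44: 4368 × 0.944 = 4123
45–59: 8449 × 0.94 = 7942
60+: 3337 × 0.965 + 8556 × 0.274 = 3220 + 2344 = 5564
Giving 1124 / 453 / 4123 / 7942 / 5564.

4123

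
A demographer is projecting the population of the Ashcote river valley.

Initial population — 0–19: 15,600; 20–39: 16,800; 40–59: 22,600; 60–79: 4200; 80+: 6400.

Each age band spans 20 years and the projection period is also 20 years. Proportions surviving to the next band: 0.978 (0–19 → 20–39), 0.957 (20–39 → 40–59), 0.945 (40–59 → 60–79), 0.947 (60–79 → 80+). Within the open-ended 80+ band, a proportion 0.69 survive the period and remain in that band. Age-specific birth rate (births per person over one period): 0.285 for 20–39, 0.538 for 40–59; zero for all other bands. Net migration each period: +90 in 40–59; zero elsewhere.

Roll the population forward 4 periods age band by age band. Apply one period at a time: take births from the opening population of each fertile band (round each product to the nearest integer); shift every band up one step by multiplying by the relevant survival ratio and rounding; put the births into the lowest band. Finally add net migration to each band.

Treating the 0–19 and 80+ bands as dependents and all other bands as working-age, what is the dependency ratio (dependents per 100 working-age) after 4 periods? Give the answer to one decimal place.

— Period 1 —
Births: 16800 * 0.285 = 4788, 22600 * 0.538 = 12159 → total 16947
20–39: 15600 * 0.978 = 15257
40–59: 16800 * 0.957 = 16078
60–79: 22600 * 0.945 = 21357
80+: 4200 * 0.947 + 6400 * 0.69 = 3977 + 4416 = 8393
Net migration: 40–59 + 90 → 16168
End of period: [16947, 15257, 16168, 21357, 8393]
— Period 2 —
Births: 15257 * 0.285 = 4348, 16168 * 0.538 = 8698 → total 13046
20–39: 16947 * 0.978 = 16574
40–59: 15257 * 0.957 = 14601
60–79: 16168 * 0.945 = 15279
80+: 21357 * 0.947 + 8393 * 0.69 = 20225 + 5791 = 26016
Net migration: 40–59 + 90 → 14691
End of period: [13046, 16574, 14691, 15279, 26016]
— Period 3 —
Births: 16574 * 0.285 = 4724, 14691 * 0.538 = 7904 → total 12628
20–39: 13046 * 0.978 = 12759
40–59: 16574 * 0.957 = 15861
60–79: 14691 * 0.945 = 13883
80+: 15279 * 0.947 + 26016 * 0.69 = 14469 + 17951 = 32420
Net migration: 40–59 + 90 → 15951
End of period: [12628, 12759, 15951, 13883, 32420]
— Period 4 —
Births: 12759 * 0.285 = 3636, 15951 * 0.538 = 8582 → total 12218
20–39: 12628 * 0.978 = 12350
40–59: 12759 * 0.957 = 12210
60–79: 15951 * 0.945 = 15074
80+: 13883 * 0.947 + 32420 * 0.69 = 13147 + 22370 = 35517
Net migration: 40–59 + 90 → 12300
End of period: [12218, 12350, 12300, 15074, 35517]
Dependents (band 0–19 + band 80+) = 12218 + 35517 = 47735; working-age = 39724; ratio = 47735/39724 × 100 = 120.2

120.2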